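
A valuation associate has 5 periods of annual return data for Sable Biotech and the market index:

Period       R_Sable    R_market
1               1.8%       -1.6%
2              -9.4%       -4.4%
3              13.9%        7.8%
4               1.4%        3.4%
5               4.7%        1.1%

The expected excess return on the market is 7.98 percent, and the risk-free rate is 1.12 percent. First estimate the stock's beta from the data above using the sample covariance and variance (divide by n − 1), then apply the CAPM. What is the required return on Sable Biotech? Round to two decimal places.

13.98%

Mean R_i = (1.8 − 9.4 + 13.9 + 1.4 + 4.7) / 5 = 2.4800%
Mean R_m = (-1.6 − 4.4 + 7.8 + 3.4 + 1.1) / 5 = 1.2600%
Σ(R_i − R̄_i)(R_m − R̄_m) = 141.2060  ⇒  Cov = 141.2060 / 4 = 35.3015
Σ(R_m − R̄_m)² = 87.5920  ⇒  Var(R_m) = 87.5920 / 4 = 21.8980
β = Cov / Var(R_m) = 35.3015 / 21.8980 = 1.6121
E(R) = R_f + β × MRP = 1.12% + 1.6121 × 7.98% = 13.98%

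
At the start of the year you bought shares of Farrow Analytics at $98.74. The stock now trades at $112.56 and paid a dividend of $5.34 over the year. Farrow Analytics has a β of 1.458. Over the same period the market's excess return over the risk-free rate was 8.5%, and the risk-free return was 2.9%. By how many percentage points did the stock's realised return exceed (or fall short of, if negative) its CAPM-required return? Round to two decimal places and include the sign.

+4.11%

Realised HPR = (P1 + D1 − P0) / P0 = (112.56 + 5.34 − 98.74) / 98.74 = 19.16 / 98.74 = 19.4045%
CAPM required = R_f + β·MRP = 2.9% + 1.458 × 8.5% = 15.2930%
α = realised − required = 19.4045% − 15.2930% = +4.11%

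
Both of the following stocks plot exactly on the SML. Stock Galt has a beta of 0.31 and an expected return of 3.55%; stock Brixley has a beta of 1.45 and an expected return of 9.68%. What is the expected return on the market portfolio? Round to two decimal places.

7.26%

Both satisfy E(R) = R_f + β·MRP, so the slope of the SML is
MRP = (9.68% − 3.55%) / (1.45 − 0.31) = 6.13% / 1.14 = 5.3772%
R_f = E(R_Galt) − β_Galt·MRP = 3.55% − 0.31 × 5.3772% = 1.8831%
E(R_m) = R_f + MRP = 1.8831% + 5.3772% = 7.26%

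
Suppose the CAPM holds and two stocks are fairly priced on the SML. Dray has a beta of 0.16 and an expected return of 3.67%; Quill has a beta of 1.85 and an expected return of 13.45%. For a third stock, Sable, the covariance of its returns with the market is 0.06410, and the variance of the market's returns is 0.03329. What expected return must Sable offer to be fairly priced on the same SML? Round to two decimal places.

MRP = (13.45% − 3.67%) / (1.85 − 0.16) = 5.7870%
R_f = 3.67% − 0.16 × 5.7870% = 2.7441%
β_Sable = Cov / Var(R_m) = 0.06410 / 0.03329 = 1.9255
E(R_Sable) = R_f + β × MRP = 2.7441% + 1.9255 × 5.7870% = 13.89%

13.89%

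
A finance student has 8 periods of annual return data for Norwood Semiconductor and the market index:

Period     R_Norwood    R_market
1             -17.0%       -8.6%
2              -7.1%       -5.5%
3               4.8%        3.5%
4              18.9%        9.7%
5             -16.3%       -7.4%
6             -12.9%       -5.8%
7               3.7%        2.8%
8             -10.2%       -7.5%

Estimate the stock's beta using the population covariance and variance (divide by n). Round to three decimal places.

1.828

Mean R_i = (-17.0 − 7.1 + 4.8 + 18.9 − 16.3 − 12.9 + 3.7 − 10.2) / 8 = -4.5125%
Mean R_m = (-8.6 − 5.5 + 3.5 + 9.7 − 7.4 − 5.8 + 2.8 − 7.5) / 8 = -2.3500%
Σ(R_i − R̄_i)(R_m − R̄_m) = 582.8450  ⇒  Cov = 582.8450 / 8 = 72.8556
Σ(R_m − R̄_m)² = 318.8600  ⇒  Var(R_m) = 318.8600 / 8 = 39.8575
β = Cov / Var(R_m) = 72.8556 / 39.8575 = 1.8279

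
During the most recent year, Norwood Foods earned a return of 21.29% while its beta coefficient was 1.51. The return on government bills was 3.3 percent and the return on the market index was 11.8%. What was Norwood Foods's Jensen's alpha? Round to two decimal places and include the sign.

Market excess return = 11.8% − 3.3% = 8.50%
CAPM benchmark = R_f + β(R_m − R_f) = 3.3% + 1.51 × 8.5% = 16.1350%
α = actual − benchmark = 21.29% − 16.1350% = +5.16%

+5.16%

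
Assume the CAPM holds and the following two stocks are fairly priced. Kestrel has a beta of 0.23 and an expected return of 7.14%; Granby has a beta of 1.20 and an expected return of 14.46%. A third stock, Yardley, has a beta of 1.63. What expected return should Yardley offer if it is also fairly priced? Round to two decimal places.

MRP (SML slope) = (14.46% − 7.14%) / (1.20 − 0.23) = 7.32% / 0.97 = 7.5464%
R_f (intercept) = 7.14% − 0.23 × 7.5464% = 5.4043%
E(R_Yardley) = R_f + β × MRP = 5.4043% + 1.63 × 7.5464% = 17.70%

17.70%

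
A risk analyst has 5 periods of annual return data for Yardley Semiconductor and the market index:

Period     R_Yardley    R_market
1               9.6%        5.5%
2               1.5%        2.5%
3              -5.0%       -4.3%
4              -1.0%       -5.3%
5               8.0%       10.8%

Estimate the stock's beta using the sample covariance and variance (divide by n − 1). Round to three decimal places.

Mean R_i = (9.6 + 1.5 − 5.0 − 1.0 + 8.0) / 5 = 2.6200%
Mean R_m = (5.5 + 2.5 − 4.3 − 5.3 + 10.8) / 5 = 1.8400%
Σ(R_i − R̄_i)(R_m − R̄_m) = 145.6460  ⇒  Cov = 145.6460 / 4 = 36.4115
Σ(R_m − R̄_m)² = 182.7920  ⇒  Var(R_m) = 182.7920 / 4 = 45.6980
β = Cov / Var(R_m) = 36.4115 / 45.6980 = 0.7968

0.797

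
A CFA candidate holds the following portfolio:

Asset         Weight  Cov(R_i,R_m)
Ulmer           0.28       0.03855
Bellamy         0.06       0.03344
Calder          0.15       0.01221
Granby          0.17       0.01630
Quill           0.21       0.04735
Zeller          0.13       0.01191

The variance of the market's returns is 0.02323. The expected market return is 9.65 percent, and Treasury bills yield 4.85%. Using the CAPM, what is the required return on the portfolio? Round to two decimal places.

β_Ulmer = 0.03855 / 0.02323 = 1.6595
β_Bellamy = 0.03344 / 0.02323 = 1.4395
β_Calder = 0.01221 / 0.02323 = 0.5256
β_Granby = 0.01630 / 0.02323 = 0.7017
β_Quill = 0.04735 / 0.02323 = 2.0383
β_Zeller = 0.01191 / 0.02323 = 0.5127
β_P = Σ w_i β_i = 0.28×1.6595 + 0.06×1.4395 + 0.15×0.5256 + 0.17×0.7017 + 0.21×2.0383 + 0.13×0.5127 = 1.2439
MRP = 9.65% − 4.85% = 4.80%
E(R_P) = R_f + β_P × MRP = 4.85% + 1.2439 × 4.80% = 10.82%

10.82%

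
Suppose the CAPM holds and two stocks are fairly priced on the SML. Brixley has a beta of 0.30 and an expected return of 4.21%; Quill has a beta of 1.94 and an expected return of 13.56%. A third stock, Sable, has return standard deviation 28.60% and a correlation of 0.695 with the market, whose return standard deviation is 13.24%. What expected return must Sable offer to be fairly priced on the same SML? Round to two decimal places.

11.06%

MRP = (13.56% − 4.21%) / (1.94 − 0.30) = 5.7012%
R_f = 4.21% − 0.30 × 5.7012% = 2.4996%
β_Sable = ρ·σ_i/σ_m = 0.695 × 28.60 / 13.24 = 1.5013
E(R_Sable) = R_f + β × MRP = 2.4996% + 1.5013 × 5.7012% = 11.06%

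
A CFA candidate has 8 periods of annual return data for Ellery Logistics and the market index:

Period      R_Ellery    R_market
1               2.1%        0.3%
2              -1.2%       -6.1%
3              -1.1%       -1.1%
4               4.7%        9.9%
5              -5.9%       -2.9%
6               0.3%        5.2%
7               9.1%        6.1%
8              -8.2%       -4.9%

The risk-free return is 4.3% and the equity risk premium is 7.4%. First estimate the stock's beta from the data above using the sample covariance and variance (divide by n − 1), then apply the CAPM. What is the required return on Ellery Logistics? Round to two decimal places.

Mean R_i = (2.1 − 1.2 − 1.1 + 4.7 − 5.9 + 0.3 + 9.1 − 8.2) / 8 = -0.0250%
Mean R_m = (0.3 − 6.1 − 1.1 + 9.9 − 2.9 + 5.2 + 6.1 − 4.9) / 8 = 0.8125%
Σ(R_i − R̄_i)(R_m − R̄_m) = 170.2125  ⇒  Cov = 170.2125 / 7 = 24.3161
Σ(R_m − R̄_m)² = 227.9088  ⇒  Var(R_m) = 227.9088 / 7 = 32.5584
β = Cov / Var(R_m) = 24.3161 / 32.5584 = 0.7468
E(R) = R_f + β × MRP = 4.3% + 0.7468 × 7.4% = 9.83%

9.83%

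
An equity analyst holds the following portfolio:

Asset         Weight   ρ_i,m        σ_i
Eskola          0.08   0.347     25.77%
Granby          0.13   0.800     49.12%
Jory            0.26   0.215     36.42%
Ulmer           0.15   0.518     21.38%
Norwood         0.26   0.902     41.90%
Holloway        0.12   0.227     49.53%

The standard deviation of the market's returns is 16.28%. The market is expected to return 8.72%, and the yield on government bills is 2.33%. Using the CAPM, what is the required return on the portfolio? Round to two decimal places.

β_Eskola = 0.347 × 25.77% / 16.28% = 0.5493
β_Granby = 0.800 × 49.12% / 16.28% = 2.4138
β_Jory = 0.215 × 36.42% / 16.28% = 0.4810
β_Ulmer = 0.518 × 21.38% / 16.28% = 0.6803
β_Norwood = 0.902 × 41.90% / 16.28% = 2.3215
β_Holloway = 0.227 × 49.53% / 16.28% = 0.6906
β_P = Σ w_i β_i = 0.08×0.5493 + 0.13×2.4138 + 0.26×0.4810 + 0.15×0.6803 + 0.26×2.3215 + 0.12×0.6906 = 1.2713
MRP = 8.72% − 2.33% = 6.39%
E(R_P) = R_f + β_P × MRP = 2.33% + 1.2713 × 6.39% = 10.45%

10.45%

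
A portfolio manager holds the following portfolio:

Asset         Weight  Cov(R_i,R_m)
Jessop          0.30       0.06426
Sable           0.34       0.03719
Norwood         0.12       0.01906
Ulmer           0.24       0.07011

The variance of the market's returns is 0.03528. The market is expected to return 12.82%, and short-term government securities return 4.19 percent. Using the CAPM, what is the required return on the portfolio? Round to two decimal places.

β_Jessop = 0.06426 / 0.03528 = 1.8214
β_Sable = 0.03719 / 0.03528 = 1.0541
β_Norwood = 0.01906 / 0.03528 = 0.5402
β_Ulmer = 0.07011 / 0.03528 = 1.9872
β_P = Σ w_i β_i = 0.30×1.8214 + 0.34×1.0541 + 0.12×0.5402 + 0.24×1.9872 = 1.4466
MRP = 12.82% − 4.19% = 8.63%
E(R_P) = R_f + β_P × MRP = 4.19% + 1.4466 × 8.63% = 16.67%

16.67%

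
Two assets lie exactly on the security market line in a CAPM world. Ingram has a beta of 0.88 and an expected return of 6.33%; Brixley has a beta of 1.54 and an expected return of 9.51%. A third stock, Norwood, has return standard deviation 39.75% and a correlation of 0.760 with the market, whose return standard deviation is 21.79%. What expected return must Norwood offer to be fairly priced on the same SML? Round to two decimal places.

MRP = (9.51% − 6.33%) / (1.54 − 0.88) = 4.8182%
R_f = 6.33% − 0.88 × 4.8182% = 2.0900%
β_Norwood = ρ·σ_i/σ_m = 0.760 × 39.75 / 21.79 = 1.3864
E(R_Norwood) = R_f + β × MRP = 2.0900% + 1.3864 × 4.8182% = 8.77%

8.77%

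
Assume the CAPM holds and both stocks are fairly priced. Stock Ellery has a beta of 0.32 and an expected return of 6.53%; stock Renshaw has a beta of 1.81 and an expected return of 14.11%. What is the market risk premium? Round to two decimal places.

Both satisfy E(R) = R_f + β·MRP, so the slope of the SML is
MRP = (14.11% − 6.53%) / (1.81 − 0.32) = 7.58% / 1.49 = 5.0872%

5.09%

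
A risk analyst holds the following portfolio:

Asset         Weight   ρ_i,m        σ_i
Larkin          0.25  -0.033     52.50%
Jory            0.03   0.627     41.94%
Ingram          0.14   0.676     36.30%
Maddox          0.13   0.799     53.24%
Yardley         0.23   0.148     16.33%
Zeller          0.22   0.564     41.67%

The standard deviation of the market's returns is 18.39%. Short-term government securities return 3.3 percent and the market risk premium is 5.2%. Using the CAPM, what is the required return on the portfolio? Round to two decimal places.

7.55%

β_Larkin = -0.033 × 52.50% / 18.39% = -0.0942
β_Jory = 0.627 × 41.94% / 18.39% = 1.4299
β_Ingram = 0.676 × 36.30% / 18.39% = 1.3344
β_Maddox = 0.799 × 53.24% / 18.39% = 2.3131
β_Yardley = 0.148 × 16.33% / 18.39% = 0.1314
β_Zeller = 0.564 × 41.67% / 18.39% = 1.2780
β_P = Σ w_i β_i = 0.25×-0.0942 + 0.03×1.4299 + 0.14×1.3344 + 0.13×2.3131 + 0.23×0.1314 + 0.22×1.2780 = 0.8182
E(R_P) = R_f + β_P × MRP = 3.3% + 0.8182 × 5.2% = 7.55%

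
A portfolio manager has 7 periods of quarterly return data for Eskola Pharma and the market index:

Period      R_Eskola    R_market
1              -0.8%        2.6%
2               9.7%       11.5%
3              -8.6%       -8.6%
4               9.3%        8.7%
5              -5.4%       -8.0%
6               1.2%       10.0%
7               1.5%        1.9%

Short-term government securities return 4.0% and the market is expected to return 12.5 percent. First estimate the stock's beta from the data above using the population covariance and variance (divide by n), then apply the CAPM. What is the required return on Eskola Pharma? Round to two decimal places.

Mean R_i = (-0.8 + 9.7 − 8.6 + 9.3 − 5.4 + 1.2 + 1.5) / 7 = 0.9857%
Mean R_m = (2.6 + 11.5 − 8.6 + 8.7 − 8.0 + 10.0 + 1.9) / 7 = 2.5857%
Σ(R_i − R̄_i)(R_m − R̄_m) = 304.5486  ⇒  Cov = 304.5486 / 7 = 43.5069
Σ(R_m − R̄_m)² = 409.4686  ⇒  Var(R_m) = 409.4686 / 7 = 58.4955
β = Cov / Var(R_m) = 43.5069 / 58.4955 = 0.7438
MRP = 12.5% − 4.0% = 8.50%
E(R) = R_f + β × MRP = 4.0% + 0.7438 × 8.5% = 10.32%

10.32%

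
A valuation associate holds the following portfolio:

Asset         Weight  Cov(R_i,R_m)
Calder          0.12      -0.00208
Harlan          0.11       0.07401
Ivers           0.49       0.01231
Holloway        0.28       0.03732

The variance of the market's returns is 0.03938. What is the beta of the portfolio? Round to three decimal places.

0.619

β_Calder = -0.00208 / 0.03938 = -0.0528
β_Harlan = 0.07401 / 0.03938 = 1.8794
β_Ivers = 0.01231 / 0.03938 = 0.3126
β_Holloway = 0.03732 / 0.03938 = 0.9477
β_P = Σ w_i β_i = 0.12×-0.0528 + 0.11×1.8794 + 0.49×0.3126 + 0.28×0.9477 = 0.6189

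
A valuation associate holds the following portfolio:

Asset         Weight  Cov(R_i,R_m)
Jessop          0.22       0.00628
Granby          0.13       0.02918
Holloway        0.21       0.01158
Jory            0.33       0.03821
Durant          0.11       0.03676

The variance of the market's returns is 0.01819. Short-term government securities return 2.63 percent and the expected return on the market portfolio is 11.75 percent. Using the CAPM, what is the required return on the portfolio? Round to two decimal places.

14.79%

β_Jessop = 0.00628 / 0.01819 = 0.3452
β_Granby = 0.02918 / 0.01819 = 1.6042
β_Holloway = 0.01158 / 0.01819 = 0.6366
β_Jory = 0.03821 / 0.01819 = 2.1006
β_Durant = 0.03676 / 0.01819 = 2.0209
β_P = Σ w_i β_i = 0.22×0.3452 + 0.13×1.6042 + 0.21×0.6366 + 0.33×2.1006 + 0.11×2.0209 = 1.3337
MRP = 11.75% − 2.63% = 9.12%
E(R_P) = R_f + β_P × MRP = 2.63% + 1.3337 × 9.12% = 14.79%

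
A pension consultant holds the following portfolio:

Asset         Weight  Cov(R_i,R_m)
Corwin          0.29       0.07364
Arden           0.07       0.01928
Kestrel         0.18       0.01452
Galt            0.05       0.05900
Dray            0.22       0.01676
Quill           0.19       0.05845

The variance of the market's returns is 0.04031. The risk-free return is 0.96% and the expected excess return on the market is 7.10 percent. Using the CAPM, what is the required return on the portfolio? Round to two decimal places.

8.54%

β_Corwin = 0.07364 / 0.04031 = 1.8268
β_Arden = 0.01928 / 0.04031 = 0.4783
β_Kestrel = 0.01452 / 0.04031 = 0.3602
β_Galt = 0.05900 / 0.04031 = 1.4637
β_Dray = 0.01676 / 0.04031 = 0.4158
β_Quill = 0.05845 / 0.04031 = 1.4500
β_P = Σ w_i β_i = 0.29×1.8268 + 0.07×0.4783 + 0.18×0.3602 + 0.05×1.4637 + 0.22×0.4158 + 0.19×1.4500 = 1.0683
E(R_P) = R_f + β_P × MRP = 0.96% + 1.0683 × 7.10% = 8.54%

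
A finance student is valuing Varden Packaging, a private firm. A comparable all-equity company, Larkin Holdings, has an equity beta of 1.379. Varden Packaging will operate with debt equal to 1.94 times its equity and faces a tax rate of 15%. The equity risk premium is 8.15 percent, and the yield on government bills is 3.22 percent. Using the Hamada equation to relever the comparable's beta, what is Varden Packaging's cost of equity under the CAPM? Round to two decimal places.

32.99%

β_L = β_U × [1 + (1 − t)(D/E)] = 1.379 × [1 + (1 − 0.15) × 1.94]
    = 1.379 × [1 + 0.85 × 1.94] = 1.379 × 2.6490 = 3.6530
E(R) = R_f + β_L × MRP = 3.22% + 3.6530 × 8.15% = 32.99%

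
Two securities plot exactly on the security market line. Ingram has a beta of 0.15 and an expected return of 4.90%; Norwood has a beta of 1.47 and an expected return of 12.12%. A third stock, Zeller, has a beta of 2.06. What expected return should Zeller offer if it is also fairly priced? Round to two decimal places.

MRP (SML slope) = (12.12% − 4.90%) / (1.47 − 0.15) = 7.22% / 1.32 = 5.4697%
R_f (intercept) = 4.90% − 0.15 × 5.4697% = 4.0795%
E(R_Zeller) = R_f + β × MRP = 4.0795% + 2.06 × 5.4697% = 15.35%

15.35%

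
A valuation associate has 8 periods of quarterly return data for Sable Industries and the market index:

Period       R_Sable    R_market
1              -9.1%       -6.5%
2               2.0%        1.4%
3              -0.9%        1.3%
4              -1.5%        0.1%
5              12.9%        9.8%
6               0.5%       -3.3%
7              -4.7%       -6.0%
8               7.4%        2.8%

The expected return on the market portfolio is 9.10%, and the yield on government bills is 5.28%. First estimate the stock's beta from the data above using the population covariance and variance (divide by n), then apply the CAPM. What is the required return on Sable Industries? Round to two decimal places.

9.84%

Mean R_i = (-9.1 + 2.0 − 0.9 − 1.5 + 12.9 + 0.5 − 4.7 + 7.4) / 8 = 0.8250%
Mean R_m = (-6.5 + 1.4 + 1.3 + 0.1 + 9.8 − 3.3 − 6.0 + 2.8) / 8 = -0.0500%
Σ(R_i − R̄_i)(R_m − R̄_m) = 234.6500  ⇒  Cov = 234.6500 / 8 = 29.3313
Σ(R_m − R̄_m)² = 196.6600  ⇒  Var(R_m) = 196.6600 / 8 = 24.5825
β = Cov / Var(R_m) = 29.3313 / 24.5825 = 1.1932
MRP = 9.10% − 5.28% = 3.82%
E(R) = R_f + β × MRP = 5.28% + 1.1932 × 3.82% = 9.84%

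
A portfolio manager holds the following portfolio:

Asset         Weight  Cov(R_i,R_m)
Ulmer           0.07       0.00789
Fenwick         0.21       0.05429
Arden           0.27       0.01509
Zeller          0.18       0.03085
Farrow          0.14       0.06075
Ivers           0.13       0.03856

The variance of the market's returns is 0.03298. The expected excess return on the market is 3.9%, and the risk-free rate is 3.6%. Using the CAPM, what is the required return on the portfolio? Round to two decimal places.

7.75%

β_Ulmer = 0.00789 / 0.03298 = 0.2392
β_Fenwick = 0.05429 / 0.03298 = 1.6461
β_Arden = 0.01509 / 0.03298 = 0.4576
β_Zeller = 0.03085 / 0.03298 = 0.9354
β_Farrow = 0.06075 / 0.03298 = 1.8420
β_Ivers = 0.03856 / 0.03298 = 1.1692
β_P = Σ w_i β_i = 0.07×0.2392 + 0.21×1.6461 + 0.27×0.4576 + 0.18×0.9354 + 0.14×1.8420 + 0.13×1.1692 = 1.0642
E(R_P) = R_f + β_P × MRP = 3.6% + 1.0642 × 3.9% = 7.75%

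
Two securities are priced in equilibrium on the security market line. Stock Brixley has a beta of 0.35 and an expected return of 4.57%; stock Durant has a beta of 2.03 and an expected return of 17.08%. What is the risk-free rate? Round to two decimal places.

Both satisfy E(R) = R_f + β·MRP, so the slope of the SML is
MRP = (17.08% − 4.57%) / (2.03 − 0.35) = 12.51% / 1.68 = 7.4464%
R_f = E(R_Brixley) − β_Brixley·MRP = 4.57% − 0.35 × 7.4464% = 1.9638%

1.96%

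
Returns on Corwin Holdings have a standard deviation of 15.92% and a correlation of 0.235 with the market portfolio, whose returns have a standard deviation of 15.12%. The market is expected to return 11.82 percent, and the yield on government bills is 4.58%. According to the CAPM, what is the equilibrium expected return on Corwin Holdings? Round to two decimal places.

6.37%

β = ρ × σ_i / σ_m = 0.235 × 15.92% / 15.12% = 0.2474
MRP = 11.82% − 4.58% = 7.24%
E(R) = 4.58% + 0.2474 × 7.24% = 6.37%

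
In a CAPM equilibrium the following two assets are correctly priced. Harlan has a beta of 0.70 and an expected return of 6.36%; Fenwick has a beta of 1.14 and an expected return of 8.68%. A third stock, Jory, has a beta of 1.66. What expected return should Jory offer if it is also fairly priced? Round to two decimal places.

11.42%

MRP (SML slope) = (8.68% − 6.36%) / (1.14 − 0.70) = 2.32% / 0.44 = 5.2727%
R_f (intercept) = 6.36% − 0.70 × 5.2727% = 2.6691%
E(R_Jory) = R_f + β × MRP = 2.6691% + 1.66 × 5.2727% = 11.42%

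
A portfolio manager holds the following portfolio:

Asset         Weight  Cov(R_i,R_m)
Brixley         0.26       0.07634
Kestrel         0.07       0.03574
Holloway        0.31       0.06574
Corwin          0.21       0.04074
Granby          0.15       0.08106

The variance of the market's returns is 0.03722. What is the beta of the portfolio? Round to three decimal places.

β_Brixley = 0.07634 / 0.03722 = 2.0510
β_Kestrel = 0.03574 / 0.03722 = 0.9602
β_Holloway = 0.06574 / 0.03722 = 1.7663
β_Corwin = 0.04074 / 0.03722 = 1.0946
β_Granby = 0.08106 / 0.03722 = 2.1779
β_P = Σ w_i β_i = 0.26×2.0510 + 0.07×0.9602 + 0.31×1.7663 + 0.21×1.0946 + 0.15×2.1779 = 1.7046

1.705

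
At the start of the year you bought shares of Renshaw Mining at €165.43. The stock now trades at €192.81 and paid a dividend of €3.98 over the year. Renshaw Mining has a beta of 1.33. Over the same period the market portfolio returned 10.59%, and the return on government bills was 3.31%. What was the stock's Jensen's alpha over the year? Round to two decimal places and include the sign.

+5.96%

Realised HPR = (P1 + D1 − P0) / P0 = (192.81 + 3.98 − 165.43) / 165.43 = 31.36 / 165.43 = 18.9567%
MRP = 10.59% − 3.31% = 7.28%
CAPM required = R_f + β·MRP = 3.31% + 1.33 × 7.28% = 12.9924%
α = realised − required = 18.9567% − 12.9924% = +5.96%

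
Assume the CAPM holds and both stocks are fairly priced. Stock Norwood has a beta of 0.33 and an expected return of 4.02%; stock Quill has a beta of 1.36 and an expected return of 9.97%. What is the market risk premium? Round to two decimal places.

Both satisfy E(R) = R_f + β·MRP, so the slope of the SML is
MRP = (9.97% − 4.02%) / (1.36 − 0.33) = 5.95% / 1.03 = 5.7767%

5.78%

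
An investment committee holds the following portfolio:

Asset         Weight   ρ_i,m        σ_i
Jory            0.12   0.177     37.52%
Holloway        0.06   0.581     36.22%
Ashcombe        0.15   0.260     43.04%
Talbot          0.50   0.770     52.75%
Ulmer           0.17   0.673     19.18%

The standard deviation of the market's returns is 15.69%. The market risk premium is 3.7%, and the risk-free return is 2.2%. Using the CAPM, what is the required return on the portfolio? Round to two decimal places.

8.39%

β_Jory = 0.177 × 37.52% / 15.69% = 0.4233
β_Holloway = 0.581 × 36.22% / 15.69% = 1.3412
β_Ashcombe = 0.260 × 43.04% / 15.69% = 0.7132
β_Talbot = 0.770 × 52.75% / 15.69% = 2.5888
β_Ulmer = 0.673 × 19.18% / 15.69% = 0.8227
β_P = Σ w_i β_i = 0.12×0.4233 + 0.06×1.3412 + 0.15×0.7132 + 0.50×2.5888 + 0.17×0.8227 = 1.6725
E(R_P) = R_f + β_P × MRP = 2.2% + 1.6725 × 3.7% = 8.39%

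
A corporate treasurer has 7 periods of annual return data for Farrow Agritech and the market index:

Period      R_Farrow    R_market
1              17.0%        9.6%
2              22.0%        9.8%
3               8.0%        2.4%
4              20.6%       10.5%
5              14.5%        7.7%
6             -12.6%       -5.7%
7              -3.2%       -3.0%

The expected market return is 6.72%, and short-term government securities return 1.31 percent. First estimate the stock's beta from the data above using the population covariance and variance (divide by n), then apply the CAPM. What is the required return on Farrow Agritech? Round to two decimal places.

Mean R_i = (17.0 + 22.0 + 8.0 + 20.6 + 14.5 − 12.6 − 3.2) / 7 = 9.4714%
Mean R_m = (9.6 + 9.8 + 2.4 + 10.5 + 7.7 − 5.7 − 3.0) / 7 = 4.4714%
Σ(R_i − R̄_i)(R_m − R̄_m) = 510.9143  ⇒  Cov = 510.9143 / 7 = 72.9878
Σ(R_m − R̄_m)² = 265.0343  ⇒  Var(R_m) = 265.0343 / 7 = 37.8620
β = Cov / Var(R_m) = 72.9878 / 37.8620 = 1.9277
MRP = 6.72% − 1.31% = 5.41%
E(R) = R_f + β × MRP = 1.31% + 1.9277 × 5.41% = 11.74%

11.74%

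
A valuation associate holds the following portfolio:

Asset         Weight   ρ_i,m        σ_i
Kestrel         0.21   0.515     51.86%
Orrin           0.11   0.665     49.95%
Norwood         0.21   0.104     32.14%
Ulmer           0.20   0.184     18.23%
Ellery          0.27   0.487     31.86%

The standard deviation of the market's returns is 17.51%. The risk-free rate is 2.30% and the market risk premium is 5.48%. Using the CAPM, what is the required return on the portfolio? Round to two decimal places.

β_Kestrel = 0.515 × 51.86% / 17.51% = 1.5253
β_Orrin = 0.665 × 49.95% / 17.51% = 1.8970
β_Norwood = 0.104 × 32.14% / 17.51% = 0.1909
β_Ulmer = 0.184 × 18.23% / 17.51% = 0.1916
β_Ellery = 0.487 × 31.86% / 17.51% = 0.8861
β_P = Σ w_i β_i = 0.21×1.5253 + 0.11×1.8970 + 0.21×0.1909 + 0.20×0.1916 + 0.27×0.8861 = 0.8466
E(R_P) = R_f + β_P × MRP = 2.30% + 0.8466 × 5.48% = 6.94%

6.94%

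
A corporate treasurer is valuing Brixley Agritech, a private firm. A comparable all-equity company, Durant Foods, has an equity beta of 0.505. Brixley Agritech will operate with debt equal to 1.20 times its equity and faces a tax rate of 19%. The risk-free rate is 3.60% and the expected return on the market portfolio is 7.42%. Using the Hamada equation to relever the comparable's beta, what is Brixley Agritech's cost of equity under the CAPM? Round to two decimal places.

β_L = β_U × [1 + (1 − t)(D/E)] = 0.505 × [1 + (1 − 0.19) × 1.20]
    = 0.505 × [1 + 0.81 × 1.20] = 0.505 × 1.9720 = 0.9959
MRP = 7.42% − 3.60% = 3.82%
E(R) = R_f + β_L × MRP = 3.60% + 0.9959 × 3.82% = 7.40%

7.40%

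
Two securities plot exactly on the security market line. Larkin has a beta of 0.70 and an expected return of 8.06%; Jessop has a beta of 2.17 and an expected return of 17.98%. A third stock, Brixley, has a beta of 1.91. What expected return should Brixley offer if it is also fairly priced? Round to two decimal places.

16.23%

MRP (SML slope) = (17.98% − 8.06%) / (2.17 − 0.70) = 9.92% / 1.47 = 6.7483%
R_f (intercept) = 8.06% − 0.70 × 6.7483% = 3.3362%
E(R_Brixley) = R_f + β × MRP = 3.3362% + 1.91 × 6.7483% = 16.23%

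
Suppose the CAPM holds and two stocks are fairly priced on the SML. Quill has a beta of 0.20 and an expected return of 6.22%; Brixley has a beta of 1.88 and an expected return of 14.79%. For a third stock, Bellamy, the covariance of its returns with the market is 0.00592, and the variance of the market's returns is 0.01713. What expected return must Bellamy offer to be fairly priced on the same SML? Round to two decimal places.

MRP = (14.79% − 6.22%) / (1.88 − 0.20) = 5.1012%
R_f = 6.22% − 0.20 × 5.1012% = 5.1998%
β_Bellamy = Cov / Var(R_m) = 0.00592 / 0.01713 = 0.3456
E(R_Bellamy) = R_f + β × MRP = 5.1998% + 0.3456 × 5.1012% = 6.96%

6.96%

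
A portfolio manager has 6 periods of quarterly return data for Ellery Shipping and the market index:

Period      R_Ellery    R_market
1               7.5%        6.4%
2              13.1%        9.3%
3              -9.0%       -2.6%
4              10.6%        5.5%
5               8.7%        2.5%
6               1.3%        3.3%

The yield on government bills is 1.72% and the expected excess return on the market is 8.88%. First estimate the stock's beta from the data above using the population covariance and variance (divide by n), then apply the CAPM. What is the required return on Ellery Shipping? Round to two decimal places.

Mean R_i = (7.5 + 13.1 − 9.0 + 10.6 + 8.7 + 1.3) / 6 = 5.3667%
Mean R_m = (6.4 + 9.3 − 2.6 + 5.5 + 2.5 + 3.3) / 6 = 4.0667%
Σ(R_i − R̄_i)(R_m − R̄_m) = 146.6233  ⇒  Cov = 146.6233 / 6 = 24.4372
Σ(R_m − R̄_m)² = 82.3733  ⇒  Var(R_m) = 82.3733 / 6 = 13.7289
β = Cov / Var(R_m) = 24.4372 / 13.7289 = 1.7800
E(R) = R_f + β × MRP = 1.72% + 1.7800 × 8.88% = 17.53%

17.53%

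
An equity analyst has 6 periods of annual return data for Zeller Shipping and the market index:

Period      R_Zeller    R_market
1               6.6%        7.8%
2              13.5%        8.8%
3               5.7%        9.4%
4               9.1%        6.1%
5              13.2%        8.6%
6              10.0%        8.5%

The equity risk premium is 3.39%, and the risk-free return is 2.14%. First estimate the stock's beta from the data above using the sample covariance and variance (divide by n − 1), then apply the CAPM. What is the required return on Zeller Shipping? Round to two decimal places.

Mean R_i = (6.6 + 13.5 + 5.7 + 9.1 + 13.2 + 10.0) / 6 = 9.6833%
Mean R_m = (7.8 + 8.8 + 9.4 + 6.1 + 8.6 + 8.5) / 6 = 8.2000%
Σ(R_i − R̄_i)(R_m − R̄_m) = 1.4700  ⇒  Cov = 1.4700 / 5 = 0.2940
Σ(R_m − R̄_m)² = 6.6200  ⇒  Var(R_m) = 6.6200 / 5 = 1.3240
β = Cov / Var(R_m) = 0.2940 / 1.3240 = 0.2221
E(R) = R_f + β × MRP = 2.14% + 0.2221 × 3.39% = 2.89%

2.89%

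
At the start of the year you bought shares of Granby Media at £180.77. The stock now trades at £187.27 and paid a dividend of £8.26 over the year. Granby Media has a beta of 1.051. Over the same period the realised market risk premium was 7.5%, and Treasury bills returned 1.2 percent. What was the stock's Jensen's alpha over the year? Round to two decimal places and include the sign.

-0.92%

Realised HPR = (P1 + D1 − P0) / P0 = (187.27 + 8.26 − 180.77) / 180.77 = 14.76 / 180.77 = 8.1651%
CAPM required = R_f + β·MRP = 1.2% + 1.051 × 7.5% = 9.0825%
α = realised − required = 8.1651% − 9.0825% = -0.92%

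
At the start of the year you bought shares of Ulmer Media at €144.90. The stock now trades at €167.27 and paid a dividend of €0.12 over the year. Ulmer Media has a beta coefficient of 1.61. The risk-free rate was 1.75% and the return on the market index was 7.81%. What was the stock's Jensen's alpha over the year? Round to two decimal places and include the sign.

Realised HPR = (P1 + D1 − P0) / P0 = (167.27 + 0.12 − 144.90) / 144.90 = 22.49 / 144.90 = 15.5210%
MRP = 7.81% − 1.75% = 6.06%
CAPM required = R_f + β·MRP = 1.75% + 1.61 × 6.06% = 11.5066%
α = realised − required = 15.5210% − 11.5066% = +4.01%

+4.01%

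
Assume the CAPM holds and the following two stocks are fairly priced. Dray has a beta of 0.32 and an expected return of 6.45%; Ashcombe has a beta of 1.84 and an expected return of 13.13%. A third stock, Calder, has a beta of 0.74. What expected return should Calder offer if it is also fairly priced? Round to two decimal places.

MRP (SML slope) = (13.13% − 6.45%) / (1.84 − 0.32) = 6.68% / 1.52 = 4.3947%
R_f (intercept) = 6.45% − 0.32 × 4.3947% = 5.0437%
E(R_Calder) = R_f + β × MRP = 5.0437% + 0.74 × 4.3947% = 8.30%

8.30%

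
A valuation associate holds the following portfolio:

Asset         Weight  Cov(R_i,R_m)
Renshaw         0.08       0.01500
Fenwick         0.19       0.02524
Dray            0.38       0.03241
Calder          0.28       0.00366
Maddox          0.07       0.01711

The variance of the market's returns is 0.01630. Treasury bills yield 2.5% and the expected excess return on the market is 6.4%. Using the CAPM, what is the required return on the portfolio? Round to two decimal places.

β_Renshaw = 0.01500 / 0.01630 = 0.9202
β_Fenwick = 0.02524 / 0.01630 = 1.5485
β_Dray = 0.03241 / 0.01630 = 1.9883
β_Calder = 0.00366 / 0.01630 = 0.2245
β_Maddox = 0.01711 / 0.01630 = 1.0497
β_P = Σ w_i β_i = 0.08×0.9202 + 0.19×1.5485 + 0.38×1.9883 + 0.28×0.2245 + 0.07×1.0497 = 1.2597
E(R_P) = R_f + β_P × MRP = 2.5% + 1.2597 × 6.4% = 10.56%

10.56%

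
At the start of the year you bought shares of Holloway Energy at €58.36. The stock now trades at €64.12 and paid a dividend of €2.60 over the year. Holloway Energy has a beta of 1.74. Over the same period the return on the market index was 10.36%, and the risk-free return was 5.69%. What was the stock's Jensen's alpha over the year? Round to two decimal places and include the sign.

+0.51%

Realised HPR = (P1 + D1 − P0) / P0 = (64.12 + 2.60 − 58.36) / 58.36 = 8.36 / 58.36 = 14.3249%
MRP = 10.36% − 5.69% = 4.67%
CAPM required = R_f + β·MRP = 5.69% + 1.74 × 4.67% = 13.8158%
α = realised − required = 14.3249% − 13.8158% = +0.51%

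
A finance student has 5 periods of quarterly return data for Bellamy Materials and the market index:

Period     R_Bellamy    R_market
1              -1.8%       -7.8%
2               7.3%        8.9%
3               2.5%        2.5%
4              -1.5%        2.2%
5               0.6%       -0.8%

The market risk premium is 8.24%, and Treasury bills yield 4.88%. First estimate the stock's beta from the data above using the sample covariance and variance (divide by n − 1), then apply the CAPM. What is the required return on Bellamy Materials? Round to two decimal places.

9.06%

Mean R_i = (-1.8 + 7.3 + 2.5 − 1.5 + 0.6) / 5 = 1.4200%
Mean R_m = (-7.8 + 8.9 + 2.5 + 2.2 − 0.8) / 5 = 1.0000%
Σ(R_i − R̄_i)(R_m − R̄_m) = 74.3800  ⇒  Cov = 74.3800 / 4 = 18.5950
Σ(R_m − R̄_m)² = 146.7800  ⇒  Var(R_m) = 146.7800 / 4 = 36.6950
β = Cov / Var(R_m) = 18.5950 / 36.6950 = 0.5067
E(R) = R_f + β × MRP = 4.88% + 0.5067 × 8.24% = 9.06%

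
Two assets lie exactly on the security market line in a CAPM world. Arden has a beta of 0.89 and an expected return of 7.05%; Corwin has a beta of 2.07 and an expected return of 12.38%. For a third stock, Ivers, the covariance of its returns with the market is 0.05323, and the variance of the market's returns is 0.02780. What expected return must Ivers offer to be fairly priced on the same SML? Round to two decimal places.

MRP = (12.38% − 7.05%) / (2.07 − 0.89) = 4.5169%
R_f = 7.05% − 0.89 × 4.5169% = 3.0300%
β_Ivers = Cov / Var(R_m) = 0.05323 / 0.02780 = 1.9147
E(R_Ivers) = R_f + β × MRP = 3.0300% + 1.9147 × 4.5169% = 11.68%

11.68%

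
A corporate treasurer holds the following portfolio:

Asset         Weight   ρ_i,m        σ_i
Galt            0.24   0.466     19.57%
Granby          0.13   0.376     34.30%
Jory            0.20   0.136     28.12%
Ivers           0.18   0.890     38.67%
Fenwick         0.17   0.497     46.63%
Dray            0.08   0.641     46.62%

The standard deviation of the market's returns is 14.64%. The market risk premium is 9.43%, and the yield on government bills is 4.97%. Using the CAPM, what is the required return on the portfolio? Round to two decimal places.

16.02%

β_Galt = 0.466 × 19.57% / 14.64% = 0.6229
β_Granby = 0.376 × 34.30% / 14.64% = 0.8809
β_Jory = 0.136 × 28.12% / 14.64% = 0.2612
β_Ivers = 0.890 × 38.67% / 14.64% = 2.3508
β_Fenwick = 0.497 × 46.63% / 14.64% = 1.5830
β_Dray = 0.641 × 46.62% / 14.64% = 2.0412
β_P = Σ w_i β_i = 0.24×0.6229 + 0.13×0.8809 + 0.20×0.2612 + 0.18×2.3508 + 0.17×1.5830 + 0.08×2.0412 = 1.1718
E(R_P) = R_f + β_P × MRP = 4.97% + 1.1718 × 9.43% = 16.02%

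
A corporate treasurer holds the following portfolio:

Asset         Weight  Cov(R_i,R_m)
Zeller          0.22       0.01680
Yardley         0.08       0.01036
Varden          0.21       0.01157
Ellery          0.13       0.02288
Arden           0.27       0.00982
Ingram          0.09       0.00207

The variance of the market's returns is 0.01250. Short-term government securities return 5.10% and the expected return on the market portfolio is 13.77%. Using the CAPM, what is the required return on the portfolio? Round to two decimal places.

13.95%

β_Zeller = 0.01680 / 0.01250 = 1.3440
β_Yardley = 0.01036 / 0.01250 = 0.8288
β_Varden = 0.01157 / 0.01250 = 0.9256
β_Ellery = 0.02288 / 0.01250 = 1.8304
β_Arden = 0.00982 / 0.01250 = 0.7856
β_Ingram = 0.00207 / 0.01250 = 0.1656
β_P = Σ w_i β_i = 0.22×1.3440 + 0.08×0.8288 + 0.21×0.9256 + 0.13×1.8304 + 0.27×0.7856 + 0.09×0.1656 = 1.0213
MRP = 13.77% − 5.10% = 8.67%
E(R_P) = R_f + β_P × MRP = 5.10% + 1.0213 × 8.67% = 13.95%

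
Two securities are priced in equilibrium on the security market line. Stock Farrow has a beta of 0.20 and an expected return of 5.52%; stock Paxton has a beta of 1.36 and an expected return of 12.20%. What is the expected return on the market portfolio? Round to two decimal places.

10.13%

Both satisfy E(R) = R_f + β·MRP, so the slope of the SML is
MRP = (12.20% − 5.52%) / (1.36 − 0.20) = 6.68% / 1.16 = 5.7586%
R_f = E(R_Farrow) − β_Farrow·MRP = 5.52% − 0.20 × 5.7586% = 4.3683%
E(R_m) = R_f + MRP = 4.3683% + 5.7586% = 10.13%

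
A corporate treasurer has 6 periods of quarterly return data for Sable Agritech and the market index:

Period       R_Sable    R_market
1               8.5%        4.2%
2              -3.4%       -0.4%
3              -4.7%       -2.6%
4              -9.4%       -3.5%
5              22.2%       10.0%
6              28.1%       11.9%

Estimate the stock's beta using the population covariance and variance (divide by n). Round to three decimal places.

Mean R_i = (8.5 − 3.4 − 4.7 − 9.4 + 22.2 + 28.1) / 6 = 6.8833%
Mean R_m = (4.2 − 0.4 − 2.6 − 3.5 + 10.0 + 11.9) / 6 = 3.2667%
Σ(R_i − R̄_i)(R_m − R̄_m) = 503.6567  ⇒  Cov = 503.6567 / 6 = 83.9428
Σ(R_m − R̄_m)² = 214.3933  ⇒  Var(R_m) = 214.3933 / 6 = 35.7322
β = Cov / Var(R_m) = 83.9428 / 35.7322 = 2.3492

2.349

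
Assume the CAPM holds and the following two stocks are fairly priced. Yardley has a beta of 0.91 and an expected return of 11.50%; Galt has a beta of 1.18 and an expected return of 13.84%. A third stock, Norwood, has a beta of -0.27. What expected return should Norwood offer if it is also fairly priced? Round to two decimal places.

MRP (SML slope) = (13.84% − 11.50%) / (1.18 − 0.91) = 2.34% / 0.27 = 8.6667%
R_f (intercept) = 11.50% − 0.91 × 8.6667% = 3.6133%
E(R_Norwood) = R_f + β × MRP = 3.6133% + -0.27 × 8.6667% = 1.27%

1.27%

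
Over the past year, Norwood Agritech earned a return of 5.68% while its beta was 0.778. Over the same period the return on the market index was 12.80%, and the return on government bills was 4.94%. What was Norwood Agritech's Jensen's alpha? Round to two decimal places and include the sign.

-5.38%

Market excess return = 12.80% − 4.94% = 7.86%
CAPM benchmark = R_f + β(R_m − R_f) = 4.94% + 0.778 × 7.86% = 11.05508%
α = actual − benchmark = 5.68% − 11.05508% = -5.38%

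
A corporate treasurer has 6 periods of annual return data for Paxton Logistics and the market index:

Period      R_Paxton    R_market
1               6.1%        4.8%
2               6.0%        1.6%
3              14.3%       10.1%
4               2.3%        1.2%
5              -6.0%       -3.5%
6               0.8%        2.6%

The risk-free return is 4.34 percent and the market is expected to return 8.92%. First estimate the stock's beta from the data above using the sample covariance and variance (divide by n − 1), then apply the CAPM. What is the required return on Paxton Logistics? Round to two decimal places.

Mean R_i = (6.1 + 6.0 + 14.3 + 2.3 − 6.0 + 0.8) / 6 = 3.9167%
Mean R_m = (4.8 + 1.6 + 10.1 + 1.2 − 3.5 + 2.6) / 6 = 2.8000%
Σ(R_i − R̄_i)(R_m − R̄_m) = 143.3500  ⇒  Cov = 143.3500 / 5 = 28.6700
Σ(R_m − R̄_m)² = 101.0200  ⇒  Var(R_m) = 101.0200 / 5 = 20.2040
β = Cov / Var(R_m) = 28.6700 / 20.2040 = 1.4190
MRP = 8.92% − 4.34% = 4.58%
E(R) = R_f + β × MRP = 4.34% + 1.4190 × 4.58% = 10.84%

10.84%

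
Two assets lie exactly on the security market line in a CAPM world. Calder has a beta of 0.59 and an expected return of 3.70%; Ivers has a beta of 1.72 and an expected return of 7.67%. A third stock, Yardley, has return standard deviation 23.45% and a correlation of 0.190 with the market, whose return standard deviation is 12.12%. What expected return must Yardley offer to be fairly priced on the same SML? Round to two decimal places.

2.92%

MRP = (7.67% − 3.70%) / (1.72 − 0.59) = 3.5133%
R_f = 3.70% − 0.59 × 3.5133% = 1.6272%
β_Yardley = ρ·σ_i/σ_m = 0.190 × 23.45 / 12.12 = 0.3676
E(R_Yardley) = R_f + β × MRP = 1.6272% + 0.3676 × 3.5133% = 2.92%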